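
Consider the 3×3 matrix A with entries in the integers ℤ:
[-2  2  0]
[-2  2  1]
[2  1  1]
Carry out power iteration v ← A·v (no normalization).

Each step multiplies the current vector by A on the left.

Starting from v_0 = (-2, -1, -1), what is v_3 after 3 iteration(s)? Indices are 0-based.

v_0 = (-2, -1, -1).
v_1 = A·v_0 = (2, 1, -6).
v_2 = A·v_1 = (-2, -8, -1).
v_3 = A·v_2 = (-12, -13, -13).

v_3 = (-12, -13, -13)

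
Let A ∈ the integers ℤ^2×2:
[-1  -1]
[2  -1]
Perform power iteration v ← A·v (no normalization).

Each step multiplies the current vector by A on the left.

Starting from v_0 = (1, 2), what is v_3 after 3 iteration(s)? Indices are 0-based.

v_0 = (1, 2).
v_1 = A·v_0 = (-3, 0).
v_2 = A·v_1 = (3, -6).
v_3 = A·v_2 = (3, 12).

v_3 = (3, 12)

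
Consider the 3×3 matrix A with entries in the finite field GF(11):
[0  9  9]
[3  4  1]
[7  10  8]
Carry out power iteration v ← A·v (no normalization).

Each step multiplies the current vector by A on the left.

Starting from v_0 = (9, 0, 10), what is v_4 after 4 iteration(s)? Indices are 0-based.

v_4 = (2, 7, 0)

v_0 = (9, 0, 10).
v_1 = A·v_0 = (2, 4, 0).
v_2 = A·v_1 = (3, 0, 10).
v_3 = A·v_2 = (2, 8, 2).
v_4 = A·v_3 = (2, 7, 0).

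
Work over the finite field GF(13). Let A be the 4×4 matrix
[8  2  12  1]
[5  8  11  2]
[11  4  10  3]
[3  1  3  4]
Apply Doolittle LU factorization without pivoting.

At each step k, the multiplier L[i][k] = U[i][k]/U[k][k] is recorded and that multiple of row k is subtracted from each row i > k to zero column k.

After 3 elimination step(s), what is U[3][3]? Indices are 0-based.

U[3][3] = 7

Step 1: pivot at (0,0) is 8.
  row1 ← row1 − (12)·row0  ⇒  L[1][0]=12, U row1=(0, 10, 10, 3)
  row2 ← row2 − (3)·row0  ⇒  L[2][0]=3, U row2=(0, 11, 0, 0)
  row3 ← row3 − (2)·row0  ⇒  L[3][0]=2, U row3=(0, 10, 5, 2)
Step 2: pivot at (1,1) is 10.
  row2 ← row2 − (5)·row1  ⇒  L[2][1]=5, U row2=(0, 0, 2, 11)
  row3 ← row3 − (1)·row1  ⇒  L[3][1]=1, U row3=(0, 0, 8, 12)
Step 3: pivot at (2,2) is 2.
  row3 ← row3 − (4)·row2  ⇒  L[3][2]=4, U row3=(0, 0, 0, 7)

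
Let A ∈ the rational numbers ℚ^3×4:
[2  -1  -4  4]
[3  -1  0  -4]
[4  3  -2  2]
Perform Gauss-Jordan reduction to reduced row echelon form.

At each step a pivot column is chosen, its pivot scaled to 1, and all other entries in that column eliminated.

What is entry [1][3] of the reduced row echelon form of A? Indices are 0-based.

[1] R0 /= 2  ⇒  (1, -1/2, -2, 2)
     R1 -= 3·R0  ⇒  (0, 1/2, 6, -10)
     R2 -= 4·R0  ⇒  (0, 5, 6, -6)
[2] R1 /= 1/2  ⇒  (0, 1, 12, -20)
     R0 -= -1/2·R1  ⇒  (1, 0, 4, -8)
     R2 -= 5·R1  ⇒  (0, 0, -54, 94)
[3] R2 /= -54  ⇒  (0, 0, 1, -47/27)
     R0 -= 4·R2  ⇒  (1, 0, 0, -28/27)
     R1 -= 12·R2  ⇒  (0, 1, 0, 8/9)

M[1][3] = 8/9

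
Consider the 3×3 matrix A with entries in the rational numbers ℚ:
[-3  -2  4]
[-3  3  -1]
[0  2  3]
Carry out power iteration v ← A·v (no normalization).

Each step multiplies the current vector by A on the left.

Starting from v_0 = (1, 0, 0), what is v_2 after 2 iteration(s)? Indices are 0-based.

v_2 = (15, 0, -6)

v_0 = (1, 0, 0).
v_1 = A·v_0 = (-3, -3, 0).
v_2 = A·v_1 = (15, 0, -6).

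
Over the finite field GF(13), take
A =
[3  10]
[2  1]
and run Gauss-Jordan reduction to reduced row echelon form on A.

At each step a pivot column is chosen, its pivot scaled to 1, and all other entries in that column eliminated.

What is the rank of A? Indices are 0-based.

rank = 2

[1] R0 /= 3  ⇒  (1, 12)
     R1 -= 2·R0  ⇒  (0, 3)
[2] R1 /= 3  ⇒  (0, 1)
     R0 -= 12·R1  ⇒  (1, 0)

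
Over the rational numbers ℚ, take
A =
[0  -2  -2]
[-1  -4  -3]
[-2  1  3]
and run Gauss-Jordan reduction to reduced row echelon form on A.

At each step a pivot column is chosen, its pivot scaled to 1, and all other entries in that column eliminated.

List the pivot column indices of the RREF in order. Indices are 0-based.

pivot columns: 0, 1

pivot(0,0): swap R0↔R1
pivot(0,0)=-1: scale R0 → (1, 4, 3)
  clear (2,0): R2 −= (-2)R0 → (0, 9, 9)
pivot(1,1)=-2: scale R1 → (0, 1, 1)
  clear (0,1): R0 −= (4)R1 → (1, 0, -1)
  clear (2,1): R2 −= (9)R1 → (0, 0, 0)
col 2: no nonzero at/below row 2; advance.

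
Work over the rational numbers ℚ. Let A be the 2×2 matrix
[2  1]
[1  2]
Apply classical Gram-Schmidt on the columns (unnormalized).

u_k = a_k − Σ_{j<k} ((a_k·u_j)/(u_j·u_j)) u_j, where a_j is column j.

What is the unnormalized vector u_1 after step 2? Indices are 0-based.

Step 1: u_0 = a_0 = (2, 1).
Step 2: u_1 = a_1 − (4/5)·u_0 = (-3/5, 6/5).

u_1 = (-3/5, 6/5)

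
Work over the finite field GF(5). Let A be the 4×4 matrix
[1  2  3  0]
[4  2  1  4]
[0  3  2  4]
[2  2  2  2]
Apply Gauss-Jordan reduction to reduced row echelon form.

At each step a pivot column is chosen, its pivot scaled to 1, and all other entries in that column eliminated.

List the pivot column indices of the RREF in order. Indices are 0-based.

pivot columns: 0, 1, 2, 3

pivot(0,0)=1: scale R0 → (1, 2, 3, 0)
  clear (1,0): R1 −= (4)R0 → (0, 4, 4, 4)
  clear (3,0): R3 −= (2)R0 → (0, 3, 1, 2)
pivot(1,1)=4: scale R1 → (0, 1, 1, 1)
  clear (0,1): R0 −= (2)R1 → (1, 0, 1, 3)
  clear (2,1): R2 −= (3)R1 → (0, 0, 4, 1)
  clear (3,1): R3 −= (3)R1 → (0, 0, 3, 4)
pivot(2,2)=4: scale R2 → (0, 0, 1, 4)
  clear (0,2): R0 −= (1)R2 → (1, 0, 0, 4)
  clear (1,2): R1 −= (1)R2 → (0, 1, 0, 2)
  clear (3,2): R3 −= (3)R2 → (0, 0, 0, 2)
pivot(3,3)=2: scale R3 → (0, 0, 0, 1)
  clear (0,3): R0 −= (4)R3 → (1, 0, 0, 0)
  clear (1,3): R1 −= (2)R3 → (0, 1, 0, 0)
  clear (2,3): R2 −= (4)R3 → (0, 0, 1, 0)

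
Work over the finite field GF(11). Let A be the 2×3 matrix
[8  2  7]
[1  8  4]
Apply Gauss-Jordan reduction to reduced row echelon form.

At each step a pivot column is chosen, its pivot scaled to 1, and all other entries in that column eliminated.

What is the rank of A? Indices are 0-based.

pivot(0,0)=8: scale R0 → (1, 3, 5)
  clear (1,0): R1 −= (1)R0 → (0, 5, 10)
pivot(1,1)=5: scale R1 → (0, 1, 2)
  clear (0,1): R0 −= (3)R1 → (1, 0, 10)

rank = 2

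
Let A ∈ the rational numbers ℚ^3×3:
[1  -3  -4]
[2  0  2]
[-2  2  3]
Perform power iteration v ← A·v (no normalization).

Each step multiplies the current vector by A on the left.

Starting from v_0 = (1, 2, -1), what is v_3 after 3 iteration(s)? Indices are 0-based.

v_3 = (19, 4, -17)

v_0 = (1, 2, -1).
v_1 = A·v_0 = (-1, 0, -1).
v_2 = A·v_1 = (3, -4, -1).
v_3 = A·v_2 = (19, 4, -17).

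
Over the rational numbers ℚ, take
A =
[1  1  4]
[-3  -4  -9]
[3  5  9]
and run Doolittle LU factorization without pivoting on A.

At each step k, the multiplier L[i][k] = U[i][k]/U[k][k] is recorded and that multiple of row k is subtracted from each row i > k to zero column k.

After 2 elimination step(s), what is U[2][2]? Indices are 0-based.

U[2][2] = 3

[col 0] pivot 1
  R1 -= -3*R0 → (0, -1, 3)  (L[1][0] := -3)
  R2 -= 3*R0 → (0, 2, -3)  (L[2][0] := 3)
[col 1] pivot -1
  R2 -= -2*R1 → (0, 0, 3)  (L[2][1] := -2)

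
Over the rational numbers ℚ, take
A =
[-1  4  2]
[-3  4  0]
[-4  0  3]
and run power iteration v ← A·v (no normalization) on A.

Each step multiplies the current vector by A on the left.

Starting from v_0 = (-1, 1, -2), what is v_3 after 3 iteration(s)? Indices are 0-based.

v_0 = (-1, 1, -2).
v_1 = A·v_0 = (1, 7, -2).
v_2 = A·v_1 = (23, 25, -10).
v_3 = A·v_2 = (57, 31, -122).

v_3 = (57, 31, -122)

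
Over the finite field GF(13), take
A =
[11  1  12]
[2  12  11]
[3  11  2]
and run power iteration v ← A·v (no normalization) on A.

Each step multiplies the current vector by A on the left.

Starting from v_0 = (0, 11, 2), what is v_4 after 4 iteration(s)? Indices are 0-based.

v_0 = (0, 11, 2).
v_1 = A·v_0 = (9, 11, 8).
v_2 = A·v_1 = (11, 4, 8).
v_3 = A·v_2 = (0, 2, 2).
v_4 = A·v_3 = (0, 7, 0).

v_4 = (0, 7, 0)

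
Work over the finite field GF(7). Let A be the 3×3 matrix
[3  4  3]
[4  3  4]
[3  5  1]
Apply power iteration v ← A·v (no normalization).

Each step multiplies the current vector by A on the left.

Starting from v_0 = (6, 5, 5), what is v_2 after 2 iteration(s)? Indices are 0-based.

v_2 = (0, 0, 5)

v_0 = (6, 5, 5).
v_1 = A·v_0 = (4, 3, 6).
v_2 = A·v_1 = (0, 0, 5).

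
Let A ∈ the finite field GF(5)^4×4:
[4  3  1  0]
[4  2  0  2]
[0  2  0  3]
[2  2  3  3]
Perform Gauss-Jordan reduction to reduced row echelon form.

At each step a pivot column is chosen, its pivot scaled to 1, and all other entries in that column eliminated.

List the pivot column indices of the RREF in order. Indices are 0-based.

pivot(0,0)=4: scale R0 → (1, 2, 4, 0)
  clear (1,0): R1 −= (4)R0 → (0, 4, 4, 2)
  clear (3,0): R3 −= (2)R0 → (0, 3, 0, 3)
pivot(1,1)=4: scale R1 → (0, 1, 1, 3)
  clear (0,1): R0 −= (2)R1 → (1, 0, 2, 4)
  clear (2,1): R2 −= (2)R1 → (0, 0, 3, 2)
  clear (3,1): R3 −= (3)R1 → (0, 0, 2, 4)
pivot(2,2)=3: scale R2 → (0, 0, 1, 4)
  clear (0,2): R0 −= (2)R2 → (1, 0, 0, 1)
  clear (1,2): R1 −= (1)R2 → (0, 1, 0, 4)
  clear (3,2): R3 −= (2)R2 → (0, 0, 0, 1)
pivot(3,3)=1: scale R3 → (0, 0, 0, 1)
  clear (0,3): R0 −= (1)R3 → (1, 0, 0, 0)
  clear (1,3): R1 −= (4)R3 → (0, 1, 0, 0)
  clear (2,3): R2 −= (4)R3 → (0, 0, 1, 0)

pivot columns: 0, 1, 2, 3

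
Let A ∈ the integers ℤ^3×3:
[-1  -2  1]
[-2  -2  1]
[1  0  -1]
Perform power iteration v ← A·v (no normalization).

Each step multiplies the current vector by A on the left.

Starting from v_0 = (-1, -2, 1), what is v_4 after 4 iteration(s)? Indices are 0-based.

v_0 = (-1, -2, 1).
v_1 = A·v_0 = (6, 7, -2).
v_2 = A·v_1 = (-22, -28, 8).
v_3 = A·v_2 = (86, 108, -30).
v_4 = A·v_3 = (-332, -418, 116).

v_4 = (-332, -418, 116)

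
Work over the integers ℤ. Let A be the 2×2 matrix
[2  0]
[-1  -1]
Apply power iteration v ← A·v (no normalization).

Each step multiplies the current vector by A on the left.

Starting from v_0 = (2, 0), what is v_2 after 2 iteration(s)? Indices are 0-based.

v_2 = (8, -2)

v_0 = (2, 0).
v_1 = A·v_0 = (4, -2).
v_2 = A·v_1 = (8, -2).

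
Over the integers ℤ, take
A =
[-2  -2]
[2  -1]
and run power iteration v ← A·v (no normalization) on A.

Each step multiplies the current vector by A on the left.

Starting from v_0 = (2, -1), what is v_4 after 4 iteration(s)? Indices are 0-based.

v_4 = (-54, 63)

v_0 = (2, -1).
v_1 = A·v_0 = (-2, 5).
v_2 = A·v_1 = (-6, -9).
v_3 = A·v_2 = (30, -3).
v_4 = A·v_3 = (-54, 63).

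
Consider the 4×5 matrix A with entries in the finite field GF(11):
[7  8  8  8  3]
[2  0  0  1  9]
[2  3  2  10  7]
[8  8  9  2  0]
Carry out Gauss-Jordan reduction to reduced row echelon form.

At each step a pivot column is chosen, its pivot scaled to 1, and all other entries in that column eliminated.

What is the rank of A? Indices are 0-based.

[1] R0 /= 7  ⇒  (1, 9, 9, 9, 2)
     R1 -= 2·R0  ⇒  (0, 4, 4, 5, 5)
     R2 -= 2·R0  ⇒  (0, 7, 6, 3, 3)
     R3 -= 8·R0  ⇒  (0, 2, 3, 7, 6)
[2] R1 /= 4  ⇒  (0, 1, 1, 4, 4)
     R0 -= 9·R1  ⇒  (1, 0, 0, 6, 10)
     R2 -= 7·R1  ⇒  (0, 0, 10, 8, 8)
     R3 -= 2·R1  ⇒  (0, 0, 1, 10, 9)
[3] R2 /= 10  ⇒  (0, 0, 1, 3, 3)
     R1 -= 1·R2  ⇒  (0, 1, 0, 1, 1)
     R3 -= 1·R2  ⇒  (0, 0, 0, 7, 6)
[4] R3 /= 7  ⇒  (0, 0, 0, 1, 4)
     R0 -= 6·R3  ⇒  (1, 0, 0, 0, 8)
     R1 -= 1·R3  ⇒  (0, 1, 0, 0, 8)
     R2 -= 3·R3  ⇒  (0, 0, 1, 0, 2)

rank = 4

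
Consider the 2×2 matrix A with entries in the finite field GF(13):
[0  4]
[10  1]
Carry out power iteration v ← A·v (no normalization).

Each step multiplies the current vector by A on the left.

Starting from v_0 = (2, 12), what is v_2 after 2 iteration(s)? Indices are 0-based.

v_2 = (11, 5)

v_0 = (2, 12).
v_1 = A·v_0 = (9, 6).
v_2 = A·v_1 = (11, 5).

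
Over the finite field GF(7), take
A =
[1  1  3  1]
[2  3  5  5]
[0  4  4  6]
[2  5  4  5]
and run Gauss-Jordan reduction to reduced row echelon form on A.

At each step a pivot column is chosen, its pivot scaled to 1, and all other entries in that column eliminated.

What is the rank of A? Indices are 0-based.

[1] R0 /= 1  ⇒  (1, 1, 3, 1)
     R1 -= 2·R0  ⇒  (0, 1, 6, 3)
     R3 -= 2·R0  ⇒  (0, 3, 5, 3)
[2] R1 /= 1  ⇒  (0, 1, 6, 3)
     R0 -= 1·R1  ⇒  (1, 0, 4, 5)
     R2 -= 4·R1  ⇒  (0, 0, 1, 1)
     R3 -= 3·R1  ⇒  (0, 0, 1, 1)
[3] R2 /= 1  ⇒  (0, 0, 1, 1)
     R0 -= 4·R2  ⇒  (1, 0, 0, 1)
     R1 -= 6·R2  ⇒  (0, 1, 0, 4)
     R3 -= 1·R2  ⇒  (0, 0, 0, 0)
column 3 empty below row 3

rank = 3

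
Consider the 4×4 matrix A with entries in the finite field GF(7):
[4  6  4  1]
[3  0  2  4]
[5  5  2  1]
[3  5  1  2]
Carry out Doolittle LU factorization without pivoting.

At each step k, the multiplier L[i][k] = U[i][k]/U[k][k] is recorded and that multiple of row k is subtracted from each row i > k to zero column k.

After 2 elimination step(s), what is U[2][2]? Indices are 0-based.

U[2][2] = 3

Step 1: pivot at (0,0) is 4.
  row1 ← row1 − (6)·row0  ⇒  L[1][0]=6, U row1=(0, 6, 6, 5)
  row2 ← row2 − (3)·row0  ⇒  L[2][0]=3, U row2=(0, 1, 4, 5)
  row3 ← row3 − (6)·row0  ⇒  L[3][0]=6, U row3=(0, 4, 5, 3)
Step 2: pivot at (1,1) is 6.
  row2 ← row2 − (6)·row1  ⇒  L[2][1]=6, U row2=(0, 0, 3, 3)
  row3 ← row3 − (3)·row1  ⇒  L[3][1]=3, U row3=(0, 0, 1, 2)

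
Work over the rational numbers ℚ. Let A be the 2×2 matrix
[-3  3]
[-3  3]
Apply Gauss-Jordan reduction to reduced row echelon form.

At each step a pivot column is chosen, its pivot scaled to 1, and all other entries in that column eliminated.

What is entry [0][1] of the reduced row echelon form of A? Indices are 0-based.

pivot(0,0)=-3: scale R0 → (1, -1)
  clear (1,0): R1 −= (-3)R0 → (0, 0)
col 1: no nonzero at/below row 1; advance.

M[0][1] = -1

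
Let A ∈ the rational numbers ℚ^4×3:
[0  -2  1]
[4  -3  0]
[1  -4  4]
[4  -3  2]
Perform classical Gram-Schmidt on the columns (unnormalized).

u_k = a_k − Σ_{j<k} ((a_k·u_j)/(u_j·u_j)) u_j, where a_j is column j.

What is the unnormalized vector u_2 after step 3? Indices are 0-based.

Step 1: u_0 = a_0 = (0, 4, 1, 4).
Step 2: u_1 = a_1 − (-28/33)·u_0 = (-2, 13/33, -104/33, 13/33).
Step 3: u_2 = a_2 − (4/11)·u_0 − (-228/235)·u_1 = (-221/235, -252/235, 136/235, 218/235).

u_2 = (-221/235, -252/235, 136/235, 218/235)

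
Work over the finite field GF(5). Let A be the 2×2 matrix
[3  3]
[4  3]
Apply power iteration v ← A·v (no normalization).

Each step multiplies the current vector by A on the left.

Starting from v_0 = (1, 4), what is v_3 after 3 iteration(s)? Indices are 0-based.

v_0 = (1, 4).
v_1 = A·v_0 = (0, 1).
v_2 = A·v_1 = (3, 3).
v_3 = A·v_2 = (3, 1).

v_3 = (3, 1)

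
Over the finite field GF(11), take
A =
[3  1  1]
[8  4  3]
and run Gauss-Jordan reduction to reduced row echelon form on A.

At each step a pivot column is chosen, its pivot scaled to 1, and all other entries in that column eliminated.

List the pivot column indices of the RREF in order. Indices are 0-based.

step 1: normalize row 0 (÷3) = (1, 4, 4)
  row 1: subtract 8×row0 = (0, 5, 4)
step 2: normalize row 1 (÷5) = (0, 1, 3)
  row 0: subtract 4×row1 = (1, 0, 3)

pivot columns: 0, 1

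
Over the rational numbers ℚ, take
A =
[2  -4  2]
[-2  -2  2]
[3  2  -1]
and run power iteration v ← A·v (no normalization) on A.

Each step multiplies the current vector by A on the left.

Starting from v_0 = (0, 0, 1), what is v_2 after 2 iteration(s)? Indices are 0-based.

v_0 = (0, 0, 1).
v_1 = A·v_0 = (2, 2, -1).
v_2 = A·v_1 = (-6, -10, 11).

v_2 = (-6, -10, 11)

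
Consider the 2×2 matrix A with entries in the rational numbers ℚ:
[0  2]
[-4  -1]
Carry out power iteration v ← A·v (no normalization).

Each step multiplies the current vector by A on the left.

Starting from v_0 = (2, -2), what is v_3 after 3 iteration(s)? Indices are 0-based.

v_0 = (2, -2).
v_1 = A·v_0 = (-4, -6).
v_2 = A·v_1 = (-12, 22).
v_3 = A·v_2 = (44, 26).

v_3 = (44, 26)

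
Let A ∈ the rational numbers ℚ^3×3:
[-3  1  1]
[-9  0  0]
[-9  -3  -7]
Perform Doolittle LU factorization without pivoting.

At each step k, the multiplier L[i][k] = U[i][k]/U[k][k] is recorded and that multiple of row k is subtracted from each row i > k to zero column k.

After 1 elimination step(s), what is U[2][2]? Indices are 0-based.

Step 1: pivot at (0,0) is -3.
  row1 ← row1 − (3)·row0  ⇒  L[1][0]=3, U row1=(0, -3, -3)
  row2 ← row2 − (3)·row0  ⇒  L[2][0]=3, U row2=(0, -6, -10)

U[2][2] = -10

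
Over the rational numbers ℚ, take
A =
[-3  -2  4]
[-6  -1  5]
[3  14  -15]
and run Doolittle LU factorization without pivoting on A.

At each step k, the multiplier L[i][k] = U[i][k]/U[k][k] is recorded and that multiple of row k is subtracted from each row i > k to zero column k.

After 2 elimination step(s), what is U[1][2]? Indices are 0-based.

[col 0] pivot -3
  R1 -= 2*R0 → (0, 3, -3)  (L[1][0] := 2)
  R2 -= -1*R0 → (0, 12, -11)  (L[2][0] := -1)
[col 1] pivot 3
  R2 -= 4*R1 → (0, 0, 1)  (L[2][1] := 4)

U[1][2] = -3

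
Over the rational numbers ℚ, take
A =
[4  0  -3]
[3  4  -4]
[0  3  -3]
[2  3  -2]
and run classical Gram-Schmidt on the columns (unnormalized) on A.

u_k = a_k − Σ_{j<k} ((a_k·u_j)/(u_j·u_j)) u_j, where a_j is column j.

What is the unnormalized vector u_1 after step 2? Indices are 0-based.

Step 1: u_0 = a_0 = (4, 3, 0, 2).
Step 2: u_1 = a_1 − (18/29)·u_0 = (-72/29, 62/29, 3, 51/29).

u_1 = (-72/29, 62/29, 3, 51/29)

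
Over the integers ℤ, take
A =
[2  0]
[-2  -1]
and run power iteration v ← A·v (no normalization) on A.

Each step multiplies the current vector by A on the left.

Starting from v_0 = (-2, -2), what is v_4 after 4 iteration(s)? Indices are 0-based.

v_0 = (-2, -2).
v_1 = A·v_0 = (-4, 6).
v_2 = A·v_1 = (-8, 2).
v_3 = A·v_2 = (-16, 14).
v_4 = A·v_3 = (-32, 18).

v_4 = (-32, 18)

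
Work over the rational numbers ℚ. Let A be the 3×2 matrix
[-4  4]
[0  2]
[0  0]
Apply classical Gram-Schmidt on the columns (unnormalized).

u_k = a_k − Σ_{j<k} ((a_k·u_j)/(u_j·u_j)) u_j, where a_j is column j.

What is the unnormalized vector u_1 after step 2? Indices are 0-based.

u_1 = (0, 2, 0)

Step 1: u_0 = a_0 = (-4, 0, 0).
Step 2: u_1 = a_1 − (-1)·u_0 = (0, 2, 0).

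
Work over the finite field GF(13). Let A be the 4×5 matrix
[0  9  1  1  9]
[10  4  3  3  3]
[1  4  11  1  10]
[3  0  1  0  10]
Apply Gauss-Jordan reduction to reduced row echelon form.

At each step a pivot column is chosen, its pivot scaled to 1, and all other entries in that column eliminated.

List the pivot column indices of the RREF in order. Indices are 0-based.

step 1: exchange rows 0,1
step 1: normalize row 0 (÷10) = (1, 3, 12, 12, 12)
  row 2: subtract 1×row0 = (0, 1, 12, 2, 11)
  row 3: subtract 3×row0 = (0, 4, 4, 3, 0)
step 2: normalize row 1 (÷9) = (0, 1, 3, 3, 1)
  row 0: subtract 3×row1 = (1, 0, 3, 3, 9)
  row 2: subtract 1×row1 = (0, 0, 9, 12, 10)
  row 3: subtract 4×row1 = (0, 0, 5, 4, 9)
step 3: normalize row 2 (÷9) = (0, 0, 1, 10, 4)
  row 0: subtract 3×row2 = (1, 0, 0, 12, 10)
  row 1: subtract 3×row2 = (0, 1, 0, 12, 2)
  row 3: subtract 5×row2 = (0, 0, 0, 6, 2)
step 4: normalize row 3 (÷6) = (0, 0, 0, 1, 9)
  row 0: subtract 12×row3 = (1, 0, 0, 0, 6)
  row 1: subtract 12×row3 = (0, 1, 0, 0, 11)
  row 2: subtract 10×row3 = (0, 0, 1, 0, 5)

pivot columns: 0, 1, 2, 3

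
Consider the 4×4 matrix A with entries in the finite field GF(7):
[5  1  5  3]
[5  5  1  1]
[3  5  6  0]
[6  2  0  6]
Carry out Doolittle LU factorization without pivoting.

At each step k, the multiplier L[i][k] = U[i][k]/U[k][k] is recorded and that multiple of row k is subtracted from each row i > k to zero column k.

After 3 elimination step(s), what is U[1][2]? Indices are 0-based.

U[1][2] = 3

k=0: U[0][0]=5
  eliminate (1,0): mult=1, new row 1: (0, 4, 3, 5); set L[1][0]=1
  eliminate (2,0): mult=2, new row 2: (0, 3, 3, 1); set L[2][0]=2
  eliminate (3,0): mult=4, new row 3: (0, 5, 1, 1); set L[3][0]=4
k=1: U[1][1]=4
  eliminate (2,1): mult=6, new row 2: (0, 0, 6, 6); set L[2][1]=6
  eliminate (3,1): mult=3, new row 3: (0, 0, 6, 0); set L[3][1]=3
k=2: U[2][2]=6
  eliminate (3,2): mult=1, new row 3: (0, 0, 0, 1); set L[3][2]=1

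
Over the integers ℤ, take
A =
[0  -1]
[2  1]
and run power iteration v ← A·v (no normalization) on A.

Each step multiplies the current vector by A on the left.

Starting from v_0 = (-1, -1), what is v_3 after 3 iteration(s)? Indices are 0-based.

v_0 = (-1, -1).
v_1 = A·v_0 = (1, -3).
v_2 = A·v_1 = (3, -1).
v_3 = A·v_2 = (1, 5).

v_3 = (1, 5)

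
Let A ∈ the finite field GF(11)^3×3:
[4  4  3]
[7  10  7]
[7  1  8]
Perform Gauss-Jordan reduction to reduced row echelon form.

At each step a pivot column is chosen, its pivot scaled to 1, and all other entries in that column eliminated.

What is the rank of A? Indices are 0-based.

[1] R0 /= 4  ⇒  (1, 1, 9)
     R1 -= 7·R0  ⇒  (0, 3, 10)
     R2 -= 7·R0  ⇒  (0, 5, 0)
[2] R1 /= 3  ⇒  (0, 1, 7)
     R0 -= 1·R1  ⇒  (1, 0, 2)
     R2 -= 5·R1  ⇒  (0, 0, 9)
[3] R2 /= 9  ⇒  (0, 0, 1)
     R0 -= 2·R2  ⇒  (1, 0, 0)
     R1 -= 7·R2  ⇒  (0, 1, 0)

rank = 3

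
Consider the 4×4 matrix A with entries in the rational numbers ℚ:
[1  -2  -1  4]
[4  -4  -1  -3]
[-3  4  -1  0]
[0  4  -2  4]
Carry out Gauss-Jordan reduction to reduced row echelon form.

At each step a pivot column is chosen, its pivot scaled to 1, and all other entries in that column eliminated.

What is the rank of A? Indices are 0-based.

pivot(0,0)=1: scale R0 → (1, -2, -1, 4)
  clear (1,0): R1 −= (4)R0 → (0, 4, 3, -19)
  clear (2,0): R2 −= (-3)R0 → (0, -2, -4, 12)
pivot(1,1)=4: scale R1 → (0, 1, 3/4, -19/4)
  clear (0,1): R0 −= (-2)R1 → (1, 0, 1/2, -11/2)
  clear (2,1): R2 −= (-2)R1 → (0, 0, -5/2, 5/2)
  clear (3,1): R3 −= (4)R1 → (0, 0, -5, 23)
pivot(2,2)=-5/2: scale R2 → (0, 0, 1, -1)
  clear (0,2): R0 −= (1/2)R2 → (1, 0, 0, -5)
  clear (1,2): R1 −= (3/4)R2 → (0, 1, 0, -4)
  clear (3,2): R3 −= (-5)R2 → (0, 0, 0, 18)
pivot(3,3)=18: scale R3 → (0, 0, 0, 1)
  clear (0,3): R0 −= (-5)R3 → (1, 0, 0, 0)
  clear (1,3): R1 −= (-4)R3 → (0, 1, 0, 0)
  clear (2,3): R2 −= (-1)R3 → (0, 0, 1, 0)

rank = 4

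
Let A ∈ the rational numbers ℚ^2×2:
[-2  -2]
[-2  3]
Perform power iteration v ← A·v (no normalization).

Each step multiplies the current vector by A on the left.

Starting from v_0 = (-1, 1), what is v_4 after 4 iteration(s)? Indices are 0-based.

v_0 = (-1, 1).
v_1 = A·v_0 = (0, 5).
v_2 = A·v_1 = (-10, 15).
v_3 = A·v_2 = (-10, 65).
v_4 = A·v_3 = (-110, 215).

v_4 = (-110, 215)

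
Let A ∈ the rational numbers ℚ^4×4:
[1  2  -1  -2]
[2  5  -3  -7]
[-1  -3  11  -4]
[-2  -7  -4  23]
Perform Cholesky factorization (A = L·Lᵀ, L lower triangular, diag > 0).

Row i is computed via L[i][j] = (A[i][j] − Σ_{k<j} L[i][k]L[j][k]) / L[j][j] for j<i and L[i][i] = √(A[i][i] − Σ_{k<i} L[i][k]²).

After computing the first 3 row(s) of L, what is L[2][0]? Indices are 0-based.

Step 1: L[0][0] = √(1) = 1.
  L[1][0] = (2) / L[0][0] = 2.
Step 2: L[1][1] = √(1) = 1.
  L[2][0] = (-1) / L[0][0] = -1.
  L[2][1] = (-1) / L[1][1] = -1.
Step 3: L[2][2] = √(9) = 3.

L[2][0] = -1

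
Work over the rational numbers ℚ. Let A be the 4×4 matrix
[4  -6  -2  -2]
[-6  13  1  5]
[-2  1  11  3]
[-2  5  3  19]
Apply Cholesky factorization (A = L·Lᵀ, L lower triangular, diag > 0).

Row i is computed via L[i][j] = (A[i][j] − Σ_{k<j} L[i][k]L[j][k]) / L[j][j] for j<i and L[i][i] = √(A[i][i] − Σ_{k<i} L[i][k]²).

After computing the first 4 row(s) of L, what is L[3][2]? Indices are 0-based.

L[3][2] = 1

Step 1: L[0][0] = √(4) = 2.
  L[1][0] = (-6) / L[0][0] = -3.
Step 2: L[1][1] = √(4) = 2.
  L[2][0] = (-2) / L[0][0] = -1.
  L[2][1] = (-2) / L[1][1] = -1.
Step 3: L[2][2] = √(9) = 3.
  L[3][0] = (-2) / L[0][0] = -1.
  L[3][1] = (2) / L[1][1] = 1.
  L[3][2] = (3) / L[2][2] = 1.
Step 4: L[3][3] = √(16) = 4.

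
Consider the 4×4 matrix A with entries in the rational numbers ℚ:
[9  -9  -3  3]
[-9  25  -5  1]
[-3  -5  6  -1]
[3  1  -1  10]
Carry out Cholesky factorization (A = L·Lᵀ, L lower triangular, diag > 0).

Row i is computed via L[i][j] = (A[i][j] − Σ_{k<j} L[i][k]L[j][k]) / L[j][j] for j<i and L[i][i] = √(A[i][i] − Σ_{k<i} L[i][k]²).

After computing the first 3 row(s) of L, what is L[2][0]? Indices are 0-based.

Step 1: L[0][0] = √(9) = 3.
  L[1][0] = (-9) / L[0][0] = -3.
Step 2: L[1][1] = √(16) = 4.
  L[2][0] = (-3) / L[0][0] = -1.
  L[2][1] = (-8) / L[1][1] = -2.
Step 3: L[2][2] = √(1) = 1.

L[2][0] = -1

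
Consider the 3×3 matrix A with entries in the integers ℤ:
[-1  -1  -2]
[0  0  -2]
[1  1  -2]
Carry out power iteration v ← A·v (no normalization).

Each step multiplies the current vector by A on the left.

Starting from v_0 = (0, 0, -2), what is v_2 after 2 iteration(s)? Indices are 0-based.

v_2 = (-16, -8, 0)

v_0 = (0, 0, -2).
v_1 = A·v_0 = (4, 4, 4).
v_2 = A·v_1 = (-16, -8, 0).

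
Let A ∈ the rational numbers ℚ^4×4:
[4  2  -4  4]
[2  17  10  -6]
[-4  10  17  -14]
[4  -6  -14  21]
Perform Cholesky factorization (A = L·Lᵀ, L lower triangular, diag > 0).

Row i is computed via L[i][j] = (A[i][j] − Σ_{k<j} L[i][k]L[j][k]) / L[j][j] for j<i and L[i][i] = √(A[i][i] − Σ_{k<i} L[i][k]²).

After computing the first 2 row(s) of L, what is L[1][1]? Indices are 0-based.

L[1][1] = 4

Step 1: L[0][0] = √(4) = 2.
  L[1][0] = (2) / L[0][0] = 1.
Step 2: L[1][1] = √(16) = 4.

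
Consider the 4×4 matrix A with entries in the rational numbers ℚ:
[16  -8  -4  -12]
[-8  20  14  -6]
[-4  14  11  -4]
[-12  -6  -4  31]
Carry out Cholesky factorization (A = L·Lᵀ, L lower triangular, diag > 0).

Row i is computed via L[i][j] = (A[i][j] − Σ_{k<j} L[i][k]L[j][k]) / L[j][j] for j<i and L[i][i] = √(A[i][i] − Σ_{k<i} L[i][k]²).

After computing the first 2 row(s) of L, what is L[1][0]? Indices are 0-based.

Step 1: L[0][0] = √(16) = 4.
  L[1][0] = (-8) / L[0][0] = -2.
Step 2: L[1][1] = √(16) = 4.

L[1][0] = -2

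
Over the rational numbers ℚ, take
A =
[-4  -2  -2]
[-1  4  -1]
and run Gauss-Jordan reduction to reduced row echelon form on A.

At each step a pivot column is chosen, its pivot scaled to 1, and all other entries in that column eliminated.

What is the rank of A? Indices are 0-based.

rank = 2

[1] R0 /= -4  ⇒  (1, 1/2, 1/2)
     R1 -= -1·R0  ⇒  (0, 9/2, -1/2)
[2] R1 /= 9/2  ⇒  (0, 1, -1/9)
     R0 -= 1/2·R1  ⇒  (1, 0, 5/9)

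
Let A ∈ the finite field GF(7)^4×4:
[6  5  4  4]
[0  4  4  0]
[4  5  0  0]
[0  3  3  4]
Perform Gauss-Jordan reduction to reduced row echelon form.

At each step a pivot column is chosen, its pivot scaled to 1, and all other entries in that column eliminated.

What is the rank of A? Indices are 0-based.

[1] R0 /= 6  ⇒  (1, 2, 3, 3)
     R2 -= 4·R0  ⇒  (0, 4, 2, 2)
[2] R1 /= 4  ⇒  (0, 1, 1, 0)
     R0 -= 2·R1  ⇒  (1, 0, 1, 3)
     R2 -= 4·R1  ⇒  (0, 0, 5, 2)
     R3 -= 3·R1  ⇒  (0, 0, 0, 4)
[3] R2 /= 5  ⇒  (0, 0, 1, 6)
     R0 -= 1·R2  ⇒  (1, 0, 0, 4)
     R1 -= 1·R2  ⇒  (0, 1, 0, 1)
[4] R3 /= 4  ⇒  (0, 0, 0, 1)
     R0 -= 4·R3  ⇒  (1, 0, 0, 0)
     R1 -= 1·R3  ⇒  (0, 1, 0, 0)
     R2 -= 6·R3  ⇒  (0, 0, 1, 0)

rank = 4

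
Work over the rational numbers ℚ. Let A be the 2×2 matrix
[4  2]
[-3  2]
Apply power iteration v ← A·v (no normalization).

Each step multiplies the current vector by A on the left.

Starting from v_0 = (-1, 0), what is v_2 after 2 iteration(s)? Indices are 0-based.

v_0 = (-1, 0).
v_1 = A·v_0 = (-4, 3).
v_2 = A·v_1 = (-10, 18).

v_2 = (-10, 18)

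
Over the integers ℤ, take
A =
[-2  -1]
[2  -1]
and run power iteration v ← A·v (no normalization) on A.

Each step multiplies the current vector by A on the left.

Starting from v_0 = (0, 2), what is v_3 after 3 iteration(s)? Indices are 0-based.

v_3 = (-10, 14)

v_0 = (0, 2).
v_1 = A·v_0 = (-2, -2).
v_2 = A·v_1 = (6, -2).
v_3 = A·v_2 = (-10, 14).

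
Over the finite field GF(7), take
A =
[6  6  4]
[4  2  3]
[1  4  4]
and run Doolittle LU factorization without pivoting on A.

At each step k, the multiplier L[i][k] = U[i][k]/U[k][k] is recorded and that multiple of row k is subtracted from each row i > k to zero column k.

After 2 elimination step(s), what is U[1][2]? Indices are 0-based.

Step 1: pivot at (0,0) is 6.
  row1 ← row1 − (3)·row0  ⇒  L[1][0]=3, U row1=(0, 5, 5)
  row2 ← row2 − (6)·row0  ⇒  L[2][0]=6, U row2=(0, 3, 1)
Step 2: pivot at (1,1) is 5.
  row2 ← row2 − (2)·row1  ⇒  L[2][1]=2, U row2=(0, 0, 5)

U[1][2] = 5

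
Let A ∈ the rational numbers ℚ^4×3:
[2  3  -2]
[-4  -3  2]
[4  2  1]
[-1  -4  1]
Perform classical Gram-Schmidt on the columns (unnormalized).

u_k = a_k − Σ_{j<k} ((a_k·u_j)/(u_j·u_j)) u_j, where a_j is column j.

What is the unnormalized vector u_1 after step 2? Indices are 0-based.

Step 1: u_0 = a_0 = (2, -4, 4, -1).
Step 2: u_1 = a_1 − (30/37)·u_0 = (51/37, 9/37, -46/37, -118/37).

u_1 = (51/37, 9/37, -46/37, -118/37)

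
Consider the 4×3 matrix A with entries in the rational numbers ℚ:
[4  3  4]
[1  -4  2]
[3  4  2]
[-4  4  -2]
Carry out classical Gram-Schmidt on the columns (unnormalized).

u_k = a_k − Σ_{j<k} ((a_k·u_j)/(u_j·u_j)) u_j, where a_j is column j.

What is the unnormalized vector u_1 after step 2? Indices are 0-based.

u_1 = (55/21, -86/21, 26/7, 92/21)

Step 1: u_0 = a_0 = (4, 1, 3, -4).
Step 2: u_1 = a_1 − (2/21)·u_0 = (55/21, -86/21, 26/7, 92/21).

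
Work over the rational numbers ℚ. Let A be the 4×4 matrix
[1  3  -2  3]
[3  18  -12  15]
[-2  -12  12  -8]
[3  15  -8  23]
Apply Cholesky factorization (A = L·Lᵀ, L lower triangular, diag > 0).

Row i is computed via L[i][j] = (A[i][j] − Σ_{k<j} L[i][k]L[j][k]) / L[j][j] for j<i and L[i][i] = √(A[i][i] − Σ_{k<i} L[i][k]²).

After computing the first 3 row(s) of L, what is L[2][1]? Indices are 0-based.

Step 1: L[0][0] = √(1) = 1.
  L[1][0] = (3) / L[0][0] = 3.
Step 2: L[1][1] = √(9) = 3.
  L[2][0] = (-2) / L[0][0] = -2.
  L[2][1] = (-6) / L[1][1] = -2.
Step 3: L[2][2] = √(4) = 2.

L[2][1] = -2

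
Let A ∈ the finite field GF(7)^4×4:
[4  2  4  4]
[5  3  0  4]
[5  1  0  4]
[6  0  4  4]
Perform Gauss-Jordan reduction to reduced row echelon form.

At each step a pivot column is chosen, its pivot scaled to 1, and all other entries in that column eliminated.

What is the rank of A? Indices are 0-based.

[1] R0 /= 4  ⇒  (1, 4, 1, 1)
     R1 -= 5·R0  ⇒  (0, 4, 2, 6)
     R2 -= 5·R0  ⇒  (0, 2, 2, 6)
     R3 -= 6·R0  ⇒  (0, 4, 5, 5)
[2] R1 /= 4  ⇒  (0, 1, 4, 5)
     R0 -= 4·R1  ⇒  (1, 0, 6, 2)
     R2 -= 2·R1  ⇒  (0, 0, 1, 3)
     R3 -= 4·R1  ⇒  (0, 0, 3, 6)
[3] R2 /= 1  ⇒  (0, 0, 1, 3)
     R0 -= 6·R2  ⇒  (1, 0, 0, 5)
     R1 -= 4·R2  ⇒  (0, 1, 0, 0)
     R3 -= 3·R2  ⇒  (0, 0, 0, 4)
[4] R3 /= 4  ⇒  (0, 0, 0, 1)
     R0 -= 5·R3  ⇒  (1, 0, 0, 0)
     R2 -= 3·R3  ⇒  (0, 0, 1, 0)

rank = 4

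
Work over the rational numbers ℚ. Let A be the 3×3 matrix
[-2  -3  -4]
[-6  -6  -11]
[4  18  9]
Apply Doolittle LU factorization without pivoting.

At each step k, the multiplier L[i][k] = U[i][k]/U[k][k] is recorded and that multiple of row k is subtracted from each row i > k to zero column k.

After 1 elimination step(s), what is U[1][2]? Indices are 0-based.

U[1][2] = 1

Step 1: pivot at (0,0) is -2.
  row1 ← row1 − (3)·row0  ⇒  L[1][0]=3, U row1=(0, 3, 1)
  row2 ← row2 − (-2)·row0  ⇒  L[2][0]=-2, U row2=(0, 12, 1)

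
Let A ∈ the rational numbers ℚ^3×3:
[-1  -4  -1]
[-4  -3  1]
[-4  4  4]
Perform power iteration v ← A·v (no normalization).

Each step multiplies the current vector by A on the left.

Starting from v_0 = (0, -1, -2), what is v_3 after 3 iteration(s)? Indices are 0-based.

v_3 = (222, 41, -436)

v_0 = (0, -1, -2).
v_1 = A·v_0 = (6, 1, -12).
v_2 = A·v_1 = (2, -39, -68).
v_3 = A·v_2 = (222, 41, -436).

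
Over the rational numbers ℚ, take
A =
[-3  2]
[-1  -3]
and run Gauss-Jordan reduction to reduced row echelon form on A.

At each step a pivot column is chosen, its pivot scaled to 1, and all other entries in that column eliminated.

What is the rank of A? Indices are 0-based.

pivot(0,0)=-3: scale R0 → (1, -2/3)
  clear (1,0): R1 −= (-1)R0 → (0, -11/3)
pivot(1,1)=-11/3: scale R1 → (0, 1)
  clear (0,1): R0 −= (-2/3)R1 → (1, 0)

rank = 2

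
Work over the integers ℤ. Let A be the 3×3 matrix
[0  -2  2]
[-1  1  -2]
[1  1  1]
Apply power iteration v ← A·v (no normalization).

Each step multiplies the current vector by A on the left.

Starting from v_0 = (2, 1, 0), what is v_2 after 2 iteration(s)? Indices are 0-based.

v_2 = (8, -5, 0)

v_0 = (2, 1, 0).
v_1 = A·v_0 = (-2, -1, 3).
v_2 = A·v_1 = (8, -5, 0).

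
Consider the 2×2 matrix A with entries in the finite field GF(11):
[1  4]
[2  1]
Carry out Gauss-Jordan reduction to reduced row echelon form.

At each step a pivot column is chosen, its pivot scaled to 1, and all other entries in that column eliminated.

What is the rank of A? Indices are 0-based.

step 1: normalize row 0 (÷1) = (1, 4)
  row 1: subtract 2×row0 = (0, 4)
step 2: normalize row 1 (÷4) = (0, 1)
  row 0: subtract 4×row1 = (1, 0)

rank = 2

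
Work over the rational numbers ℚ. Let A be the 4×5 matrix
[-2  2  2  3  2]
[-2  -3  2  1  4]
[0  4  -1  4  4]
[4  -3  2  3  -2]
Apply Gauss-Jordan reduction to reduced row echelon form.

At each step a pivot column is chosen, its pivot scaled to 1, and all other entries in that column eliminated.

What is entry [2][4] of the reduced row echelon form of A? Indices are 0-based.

step 1: normalize row 0 (÷-2) = (1, -1, -1, -3/2, -1)
  row 1: subtract -2×row0 = (0, -5, 0, -2, 2)
  row 3: subtract 4×row0 = (0, 1, 6, 9, 2)
step 2: normalize row 1 (÷-5) = (0, 1, 0, 2/5, -2/5)
  row 0: subtract -1×row1 = (1, 0, -1, -11/10, -7/5)
  row 2: subtract 4×row1 = (0, 0, -1, 12/5, 28/5)
  row 3: subtract 1×row1 = (0, 0, 6, 43/5, 12/5)
step 3: normalize row 2 (÷-1) = (0, 0, 1, -12/5, -28/5)
  row 0: subtract -1×row2 = (1, 0, 0, -7/2, -7)
  row 3: subtract 6×row2 = (0, 0, 0, 23, 36)
step 4: normalize row 3 (÷23) = (0, 0, 0, 1, 36/23)
  row 0: subtract -7/2×row3 = (1, 0, 0, 0, -35/23)
  row 1: subtract 2/5×row3 = (0, 1, 0, 0, -118/115)
  row 2: subtract -12/5×row3 = (0, 0, 1, 0, -212/115)

M[2][4] = -212/115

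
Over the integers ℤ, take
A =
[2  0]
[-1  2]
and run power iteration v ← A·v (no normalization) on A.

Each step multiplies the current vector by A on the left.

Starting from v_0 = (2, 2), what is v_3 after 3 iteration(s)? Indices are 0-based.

v_3 = (16, -8)

v_0 = (2, 2).
v_1 = A·v_0 = (4, 2).
v_2 = A·v_1 = (8, 0).
v_3 = A·v_2 = (16, -8).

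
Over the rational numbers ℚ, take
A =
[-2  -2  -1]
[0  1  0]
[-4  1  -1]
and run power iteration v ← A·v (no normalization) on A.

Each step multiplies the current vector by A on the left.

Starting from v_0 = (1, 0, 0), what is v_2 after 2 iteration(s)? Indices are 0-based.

v_2 = (8, 0, 12)

v_0 = (1, 0, 0).
v_1 = A·v_0 = (-2, 0, -4).
v_2 = A·v_1 = (8, 0, 12).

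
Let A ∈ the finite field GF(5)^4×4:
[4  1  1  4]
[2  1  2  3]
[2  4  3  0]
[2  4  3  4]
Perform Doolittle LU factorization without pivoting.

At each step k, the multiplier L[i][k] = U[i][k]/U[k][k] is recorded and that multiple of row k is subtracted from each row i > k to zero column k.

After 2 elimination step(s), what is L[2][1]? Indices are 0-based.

L[2][1] = 2

[col 0] pivot 4
  R1 -= 3*R0 → (0, 3, 4, 1)  (L[1][0] := 3)
  R2 -= 3*R0 → (0, 1, 0, 3)  (L[2][0] := 3)
  R3 -= 3*R0 → (0, 1, 0, 2)  (L[3][0] := 3)
[col 1] pivot 3
  R2 -= 2*R1 → (0, 0, 2, 1)  (L[2][1] := 2)
  R3 -= 2*R1 → (0, 0, 2, 0)  (L[3][1] := 2)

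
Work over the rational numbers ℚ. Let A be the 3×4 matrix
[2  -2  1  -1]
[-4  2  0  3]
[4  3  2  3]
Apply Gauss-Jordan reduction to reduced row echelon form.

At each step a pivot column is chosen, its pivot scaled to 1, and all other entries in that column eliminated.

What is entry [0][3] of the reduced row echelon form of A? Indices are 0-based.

M[0][3] = -11/28

pivot(0,0)=2: scale R0 → (1, -1, 1/2, -1/2)
  clear (1,0): R1 −= (-4)R0 → (0, -2, 2, 1)
  clear (2,0): R2 −= (4)R0 → (0, 7, 0, 5)
pivot(1,1)=-2: scale R1 → (0, 1, -1, -1/2)
  clear (0,1): R0 −= (-1)R1 → (1, 0, -1/2, -1)
  clear (2,1): R2 −= (7)R1 → (0, 0, 7, 17/2)
pivot(2,2)=7: scale R2 → (0, 0, 1, 17/14)
  clear (0,2): R0 −= (-1/2)R2 → (1, 0, 0, -11/28)
  clear (1,2): R1 −= (-1)R2 → (0, 1, 0, 5/7)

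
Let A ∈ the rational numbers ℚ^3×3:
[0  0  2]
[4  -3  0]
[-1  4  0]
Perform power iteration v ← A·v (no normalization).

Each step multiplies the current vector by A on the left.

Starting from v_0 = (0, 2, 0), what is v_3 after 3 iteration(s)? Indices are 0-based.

v_3 = (-48, 10, 56)

v_0 = (0, 2, 0).
v_1 = A·v_0 = (0, -6, 8).
v_2 = A·v_1 = (16, 18, -24).
v_3 = A·v_2 = (-48, 10, 56).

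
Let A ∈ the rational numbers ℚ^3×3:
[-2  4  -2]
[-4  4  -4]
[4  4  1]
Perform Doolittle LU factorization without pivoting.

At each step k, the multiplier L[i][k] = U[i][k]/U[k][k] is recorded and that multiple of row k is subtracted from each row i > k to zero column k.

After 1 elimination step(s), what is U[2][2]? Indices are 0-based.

k=0: U[0][0]=-2
  eliminate (1,0): mult=2, new row 1: (0, -4, 0); set L[1][0]=2
  eliminate (2,0): mult=-2, new row 2: (0, 12, -3); set L[2][0]=-2

U[2][2] = -3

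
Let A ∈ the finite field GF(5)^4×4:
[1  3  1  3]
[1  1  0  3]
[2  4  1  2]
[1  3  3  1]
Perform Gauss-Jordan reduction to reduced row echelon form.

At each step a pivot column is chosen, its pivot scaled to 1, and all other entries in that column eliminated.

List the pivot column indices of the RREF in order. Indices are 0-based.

step 1: normalize row 0 (÷1) = (1, 3, 1, 3)
  row 1: subtract 1×row0 = (0, 3, 4, 0)
  row 2: subtract 2×row0 = (0, 3, 4, 1)
  row 3: subtract 1×row0 = (0, 0, 2, 3)
step 2: normalize row 1 (÷3) = (0, 1, 3, 0)
  row 0: subtract 3×row1 = (1, 0, 2, 3)
  row 2: subtract 3×row1 = (0, 0, 0, 1)
step 3: exchange rows 2,3
step 3: normalize row 2 (÷2) = (0, 0, 1, 4)
  row 0: subtract 2×row2 = (1, 0, 0, 0)
  row 1: subtract 3×row2 = (0, 1, 0, 3)
step 4: normalize row 3 (÷1) = (0, 0, 0, 1)
  row 1: subtract 3×row3 = (0, 1, 0, 0)
  row 2: subtract 4×row3 = (0, 0, 1, 0)

pivot columns: 0, 1, 2, 3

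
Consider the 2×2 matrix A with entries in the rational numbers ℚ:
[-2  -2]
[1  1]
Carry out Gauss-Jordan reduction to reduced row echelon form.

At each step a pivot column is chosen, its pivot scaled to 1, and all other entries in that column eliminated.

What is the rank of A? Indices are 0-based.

[1] R0 /= -2  ⇒  (1, 1)
     R1 -= 1·R0  ⇒  (0, 0)
column 1 empty below row 1

rank = 1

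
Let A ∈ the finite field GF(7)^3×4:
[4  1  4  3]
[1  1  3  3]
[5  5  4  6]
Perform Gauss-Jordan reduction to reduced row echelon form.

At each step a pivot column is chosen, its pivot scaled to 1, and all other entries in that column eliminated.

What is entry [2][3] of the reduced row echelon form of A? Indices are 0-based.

M[2][3] = 4

step 1: normalize row 0 (÷4) = (1, 2, 1, 6)
  row 1: subtract 1×row0 = (0, 6, 2, 4)
  row 2: subtract 5×row0 = (0, 2, 6, 4)
step 2: normalize row 1 (÷6) = (0, 1, 5, 3)
  row 0: subtract 2×row1 = (1, 0, 5, 0)
  row 2: subtract 2×row1 = (0, 0, 3, 5)
step 3: normalize row 2 (÷3) = (0, 0, 1, 4)
  row 0: subtract 5×row2 = (1, 0, 0, 1)
  row 1: subtract 5×row2 = (0, 1, 0, 4)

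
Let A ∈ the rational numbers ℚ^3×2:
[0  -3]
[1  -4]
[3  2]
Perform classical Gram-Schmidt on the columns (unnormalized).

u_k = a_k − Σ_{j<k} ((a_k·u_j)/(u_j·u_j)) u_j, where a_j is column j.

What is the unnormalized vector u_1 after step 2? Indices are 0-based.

u_1 = (-3, -21/5, 7/5)

Step 1: u_0 = a_0 = (0, 1, 3).
Step 2: u_1 = a_1 − (1/5)·u_0 = (-3, -21/5, 7/5).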